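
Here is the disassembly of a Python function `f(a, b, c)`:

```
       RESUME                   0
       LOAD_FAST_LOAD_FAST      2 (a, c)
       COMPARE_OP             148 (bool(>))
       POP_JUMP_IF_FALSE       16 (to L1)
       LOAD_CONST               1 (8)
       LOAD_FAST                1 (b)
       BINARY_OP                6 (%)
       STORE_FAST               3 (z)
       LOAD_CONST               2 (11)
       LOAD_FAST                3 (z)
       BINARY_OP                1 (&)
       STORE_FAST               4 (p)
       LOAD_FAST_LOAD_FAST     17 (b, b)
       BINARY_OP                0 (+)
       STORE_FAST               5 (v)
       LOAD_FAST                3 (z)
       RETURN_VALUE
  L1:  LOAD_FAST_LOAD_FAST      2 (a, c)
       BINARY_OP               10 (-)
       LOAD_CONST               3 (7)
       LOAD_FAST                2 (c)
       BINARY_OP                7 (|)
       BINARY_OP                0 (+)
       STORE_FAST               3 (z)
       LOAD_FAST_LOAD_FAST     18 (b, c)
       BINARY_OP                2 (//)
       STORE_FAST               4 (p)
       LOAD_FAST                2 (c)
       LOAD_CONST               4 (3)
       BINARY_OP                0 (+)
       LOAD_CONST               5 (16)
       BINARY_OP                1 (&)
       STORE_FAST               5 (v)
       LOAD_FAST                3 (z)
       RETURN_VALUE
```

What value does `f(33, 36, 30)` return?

8

LOAD_FAST_LOAD_FAST a,c → push 33,30. Stack: [33, 30]
COMPARE_OP bool(>) → 33 vs 30 = True. Stack: [True]
POP_JUMP_IF_FALSE → pop True; no jump. Stack: []
LOAD_CONST → push 8. Stack: [8]
LOAD_FAST b → push 36. Stack: [8, 36]
BINARY_OP % → 8 % 36 = 8. Stack: [8]
STORE_FAST z → z=8. Stack: []
LOAD_CONST → push 11. Stack: [11]
LOAD_FAST z → push 8. Stack: [11, 8]
BINARY_OP & → 11 & 8 = 8. Stack: [8]
STORE_FAST p → p=8. Stack: []
LOAD_FAST_LOAD_FAST b,b → push 36,36. Stack: [36, 36]
BINARY_OP + → 36 + 36 = 72. Stack: [72]
STORE_FAST v → v=72. Stack: []
LOAD_FAST z → push 8. Stack: [8]
RETURN_VALUE → return 8.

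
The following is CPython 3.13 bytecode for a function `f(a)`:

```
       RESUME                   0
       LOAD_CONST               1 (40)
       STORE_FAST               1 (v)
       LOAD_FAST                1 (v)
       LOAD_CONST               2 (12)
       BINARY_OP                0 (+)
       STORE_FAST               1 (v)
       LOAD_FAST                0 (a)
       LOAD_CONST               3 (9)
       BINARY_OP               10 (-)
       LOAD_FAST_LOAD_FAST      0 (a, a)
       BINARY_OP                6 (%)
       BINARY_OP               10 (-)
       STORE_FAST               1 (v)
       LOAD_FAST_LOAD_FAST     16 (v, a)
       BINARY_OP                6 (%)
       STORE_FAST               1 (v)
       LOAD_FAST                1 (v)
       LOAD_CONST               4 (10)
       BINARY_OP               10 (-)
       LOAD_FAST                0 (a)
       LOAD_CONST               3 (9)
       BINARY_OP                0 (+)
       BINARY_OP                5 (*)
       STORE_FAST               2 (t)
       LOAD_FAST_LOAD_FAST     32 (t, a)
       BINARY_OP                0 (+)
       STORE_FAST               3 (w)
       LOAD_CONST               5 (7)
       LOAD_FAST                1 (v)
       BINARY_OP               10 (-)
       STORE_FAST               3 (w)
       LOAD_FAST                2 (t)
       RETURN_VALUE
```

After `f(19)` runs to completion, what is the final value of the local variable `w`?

-3

LOAD_CONST → push 40. Stack: [40]
STORE_FAST v → v=40. Stack: []
LOAD_FAST v → push 40. Stack: [40]
LOAD_CONST → push 12. Stack: [40, 12]
BINARY_OP + → 40 + 12 = 52. Stack: [52]
STORE_FAST v → v=52. Stack: []
LOAD_FAST a → push 19. Stack: [19]
LOAD_CONST → push 9. Stack: [19, 9]
BINARY_OP - → 19 - 9 = 10. Stack: [10]
LOAD_FAST_LOAD_FAST a,a → push 19,19. Stack: [10, 19, 19]
BINARY_OP % → 19 % 19 = 0. Stack: [10, 0]
BINARY_OP - → 10 - 0 = 10. Stack: [10]
STORE_FAST v → v=10. Stack: []
LOAD_FAST_LOAD_FAST v,a → push 10,19. Stack: [10, 19]
BINARY_OP % → 10 % 19 = 10. Stack: [10]
STORE_FAST v → v=10. Stack: []
LOAD_FAST v → push 10. Stack: [10]
LOAD_CONST → push 10. Stack: [10, 10]
BINARY_OP - → 10 - 10 = 0. Stack: [0]
LOAD_FAST a → push 19. Stack: [0, 19]
LOAD_CONST → push 9. Stack: [0, 19, 9]
BINARY_OP + → 19 + 9 = 28. Stack: [0, 28]
BINARY_OP * → 0 * 28 = 0. Stack: [0]
STORE_FAST t → t=0. Stack: []
LOAD_FAST_LOAD_FAST t,a → push 0,19. Stack: [0, 19]
BINARY_OP + → 0 + 19 = 19. Stack: [19]
STORE_FAST w → w=19. Stack: []
LOAD_CONST → push 7. Stack: [7]
LOAD_FAST v → push 10. Stack: [7, 10]
BINARY_OP - → 7 - 10 = -3. Stack: [-3]
STORE_FAST w → w=-3. Stack: []
LOAD_FAST t → push 0. Stack: [0]
RETURN_VALUE → return 0.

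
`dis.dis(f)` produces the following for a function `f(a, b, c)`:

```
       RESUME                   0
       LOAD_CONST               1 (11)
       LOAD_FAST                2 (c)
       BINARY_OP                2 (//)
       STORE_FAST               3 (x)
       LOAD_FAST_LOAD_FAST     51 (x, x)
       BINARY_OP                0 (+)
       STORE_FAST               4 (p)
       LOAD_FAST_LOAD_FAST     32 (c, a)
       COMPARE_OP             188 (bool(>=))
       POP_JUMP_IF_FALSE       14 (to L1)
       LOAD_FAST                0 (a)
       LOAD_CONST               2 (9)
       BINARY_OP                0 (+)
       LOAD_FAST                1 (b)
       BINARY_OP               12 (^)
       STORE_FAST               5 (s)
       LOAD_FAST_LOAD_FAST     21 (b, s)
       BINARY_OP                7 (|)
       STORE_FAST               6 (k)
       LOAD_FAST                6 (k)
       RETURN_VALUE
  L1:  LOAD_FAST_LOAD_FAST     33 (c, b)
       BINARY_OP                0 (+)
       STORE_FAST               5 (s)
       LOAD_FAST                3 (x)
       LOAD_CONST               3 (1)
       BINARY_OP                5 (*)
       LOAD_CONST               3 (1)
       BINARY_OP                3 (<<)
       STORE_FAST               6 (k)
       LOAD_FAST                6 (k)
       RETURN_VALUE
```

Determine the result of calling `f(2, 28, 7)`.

31

LOAD_CONST → push 11. Stack: [11]
LOAD_FAST c → push 7. Stack: [11, 7]
BINARY_OP // → 11 // 7 = 1. Stack: [1]
STORE_FAST x → x=1. Stack: []
LOAD_FAST_LOAD_FAST x,x → push 1,1. Stack: [1, 1]
BINARY_OP + → 1 + 1 = 2. Stack: [2]
STORE_FAST p → p=2. Stack: []
LOAD_FAST_LOAD_FAST c,a → push 7,2. Stack: [7, 2]
COMPARE_OP bool(>=) → 7 vs 2 = True. Stack: [True]
POP_JUMP_IF_FALSE → pop True; no jump. Stack: []
LOAD_FAST a → push 2. Stack: [2]
LOAD_CONST → push 9. Stack: [2, 9]
BINARY_OP + → 2 + 9 = 11. Stack: [11]
LOAD_FAST b → push 28. Stack: [11, 28]
BINARY_OP ^ → 11 ^ 28 = 23. Stack: [23]
STORE_FAST s → s=23. Stack: []
LOAD_FAST_LOAD_FAST b,s → push 28,23. Stack: [28, 23]
BINARY_OP | → 28 | 23 = 31. Stack: [31]
STORE_FAST k → k=31. Stack: []
LOAD_FAST k → push 31. Stack: [31]
RETURN_VALUE → return 31.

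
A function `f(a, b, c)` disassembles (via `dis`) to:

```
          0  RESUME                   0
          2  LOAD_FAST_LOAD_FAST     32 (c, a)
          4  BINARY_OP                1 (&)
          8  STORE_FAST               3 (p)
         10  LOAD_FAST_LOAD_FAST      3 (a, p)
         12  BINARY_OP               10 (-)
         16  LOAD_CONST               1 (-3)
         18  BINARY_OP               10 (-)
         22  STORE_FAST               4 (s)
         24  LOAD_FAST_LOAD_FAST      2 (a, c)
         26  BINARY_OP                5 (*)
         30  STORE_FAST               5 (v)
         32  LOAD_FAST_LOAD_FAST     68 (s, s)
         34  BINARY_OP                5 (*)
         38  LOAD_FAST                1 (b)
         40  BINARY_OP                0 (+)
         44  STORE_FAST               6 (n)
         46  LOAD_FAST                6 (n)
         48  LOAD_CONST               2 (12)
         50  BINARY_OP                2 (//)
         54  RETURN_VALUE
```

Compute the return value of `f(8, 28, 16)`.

LOAD_FAST_LOAD_FAST c,a → push 16,8. Stack: [16, 8]
BINARY_OP & → 16 & 8 = 0. Stack: [0]
STORE_FAST p → p=0. Stack: []
LOAD_FAST_LOAD_FAST a,p → push 8,0. Stack: [8, 0]
BINARY_OP - → 8 - 0 = 8. Stack: [8]
LOAD_CONST → push -3. Stack: [8, -3]
BINARY_OP - → 8 - -3 = 11. Stack: [11]
STORE_FAST s → s=11. Stack: []
LOAD_FAST_LOAD_FAST a,c → push 8,16. Stack: [8, 16]
BINARY_OP * → 8 * 16 = 128. Stack: [128]
STORE_FAST v → v=128. Stack: []
LOAD_FAST_LOAD_FAST s,s → push 11,11. Stack: [11, 11]
BINARY_OP * → 11 * 11 = 121. Stack: [121]
LOAD_FAST b → push 28. Stack: [121, 28]
BINARY_OP + → 121 + 28 = 149. Stack: [149]
STORE_FAST n → n=149. Stack: []
LOAD_FAST n → push 149. Stack: [149]
LOAD_CONST → push 12. Stack: [149, 12]
BINARY_OP // → 149 // 12 = 12. Stack: [12]
RETURN_VALUE → return 12.

12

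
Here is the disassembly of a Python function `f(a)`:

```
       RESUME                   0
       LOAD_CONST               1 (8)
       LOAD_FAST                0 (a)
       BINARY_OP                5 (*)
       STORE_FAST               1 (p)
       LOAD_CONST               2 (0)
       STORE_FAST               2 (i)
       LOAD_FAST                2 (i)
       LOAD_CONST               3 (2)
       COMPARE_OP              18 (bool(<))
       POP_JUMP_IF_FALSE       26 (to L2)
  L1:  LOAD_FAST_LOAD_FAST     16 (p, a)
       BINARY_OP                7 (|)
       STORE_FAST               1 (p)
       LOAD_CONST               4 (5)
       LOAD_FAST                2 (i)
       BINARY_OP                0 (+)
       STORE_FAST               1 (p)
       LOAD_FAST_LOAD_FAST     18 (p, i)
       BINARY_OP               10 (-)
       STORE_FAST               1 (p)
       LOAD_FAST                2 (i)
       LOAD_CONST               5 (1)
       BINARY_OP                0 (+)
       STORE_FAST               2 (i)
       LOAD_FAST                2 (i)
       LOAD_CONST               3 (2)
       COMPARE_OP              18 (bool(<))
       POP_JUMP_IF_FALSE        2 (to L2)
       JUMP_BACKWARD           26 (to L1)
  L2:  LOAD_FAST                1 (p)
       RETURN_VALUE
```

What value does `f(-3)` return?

LOAD_CONST → push 8. Stack: [8]
LOAD_FAST a → push -3. Stack: [8, -3]
BINARY_OP * → 8 * -3 = -24. Stack: [-24]
STORE_FAST p → p=-24. Stack: []
LOAD_CONST → push 0. Stack: [0]
STORE_FAST i → i=0. Stack: []
LOAD_FAST i → push 0. Stack: [0]
LOAD_CONST → push 2. Stack: [0, 2]
COMPARE_OP bool(<) → 0 vs 2 = True. Stack: [True]
POP_JUMP_IF_FALSE → pop True; no jump. Stack: []
LOAD_FAST_LOAD_FAST p,a → push -24,-3. Stack: [-24, -3]
BINARY_OP | → -24 | -3 = -3. Stack: [-3]
STORE_FAST p → p=-3. Stack: []
LOAD_CONST → push 5. Stack: [5]
LOAD_FAST i → push 0. Stack: [5, 0]
BINARY_OP + → 5 + 0 = 5. Stack: [5]
STORE_FAST p → p=5. Stack: []
LOAD_FAST_LOAD_FAST p,i → push 5,0. Stack: [5, 0]
BINARY_OP - → 5 - 0 = 5. Stack: [5]
STORE_FAST p → p=5. Stack: []
LOAD_FAST i → push 0. Stack: [0]
LOAD_CONST → push 1. Stack: [0, 1]
BINARY_OP + → 0 + 1 = 1. Stack: [1]
STORE_FAST i → i=1. Stack: []
LOAD_FAST i → push 1. Stack: [1]
LOAD_CONST → push 2. Stack: [1, 2]
COMPARE_OP bool(<) → 1 vs 2 = True. Stack: [True]
POP_JUMP_IF_FALSE → pop True; no jump. Stack: []
LOAD_FAST_LOAD_FAST p,a → push 5,-3. Stack: [5, -3]
BINARY_OP | → 5 | -3 = -3. Stack: [-3]
STORE_FAST p → p=-3. Stack: []
LOAD_CONST → push 5. Stack: [5]
LOAD_FAST i → push 1. Stack: [5, 1]
BINARY_OP + → 5 + 1 = 6. Stack: [6]
STORE_FAST p → p=6. Stack: []
LOAD_FAST_LOAD_FAST p,i → push 6,1. Stack: [6, 1]
BINARY_OP - → 6 - 1 = 5. Stack: [5]
STORE_FAST p → p=5. Stack: []
LOAD_FAST i → push 1. Stack: [1]
LOAD_CONST → push 1. Stack: [1, 1]
BINARY_OP + → 1 + 1 = 2. Stack: [2]
STORE_FAST i → i=2. Stack: []
LOAD_FAST i → push 2. Stack: [2]
LOAD_CONST → push 2. Stack: [2, 2]
COMPARE_OP bool(<) → 2 vs 2 = False. Stack: [False]
POP_JUMP_IF_FALSE → pop False; jump. Stack: []
LOAD_FAST p → push 5. Stack: [5]
RETURN_VALUE → return 5.

5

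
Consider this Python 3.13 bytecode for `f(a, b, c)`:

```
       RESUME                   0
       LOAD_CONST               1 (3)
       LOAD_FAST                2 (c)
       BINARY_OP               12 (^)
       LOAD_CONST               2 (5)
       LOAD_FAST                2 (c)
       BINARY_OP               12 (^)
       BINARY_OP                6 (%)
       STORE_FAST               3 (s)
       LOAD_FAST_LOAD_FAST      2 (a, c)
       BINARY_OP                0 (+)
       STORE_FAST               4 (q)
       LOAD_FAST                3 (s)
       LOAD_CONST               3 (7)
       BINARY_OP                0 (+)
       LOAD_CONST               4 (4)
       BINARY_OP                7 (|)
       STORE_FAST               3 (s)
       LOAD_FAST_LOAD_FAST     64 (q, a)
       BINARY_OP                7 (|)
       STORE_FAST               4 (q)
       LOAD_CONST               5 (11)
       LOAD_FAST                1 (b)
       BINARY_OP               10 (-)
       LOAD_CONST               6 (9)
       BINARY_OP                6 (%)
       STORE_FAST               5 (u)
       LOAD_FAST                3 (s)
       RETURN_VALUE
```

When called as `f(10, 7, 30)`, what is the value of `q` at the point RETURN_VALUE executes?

42

LOAD_CONST → push 3. Stack: [3]
LOAD_FAST c → push 30. Stack: [3, 30]
BINARY_OP ^ → 3 ^ 30 = 29. Stack: [29]
LOAD_CONST → push 5. Stack: [29, 5]
LOAD_FAST c → push 30. Stack: [29, 5, 30]
BINARY_OP ^ → 5 ^ 30 = 27. Stack: [29, 27]
BINARY_OP % → 29 % 27 = 2. Stack: [2]
STORE_FAST s → s=2. Stack: []
LOAD_FAST_LOAD_FAST a,c → push 10,30. Stack: [10, 30]
BINARY_OP + → 10 + 30 = 40. Stack: [40]
STORE_FAST q → q=40. Stack: []
LOAD_FAST s → push 2. Stack: [2]
LOAD_CONST → push 7. Stack: [2, 7]
BINARY_OP + → 2 + 7 = 9. Stack: [9]
LOAD_CONST → push 4. Stack: [9, 4]
BINARY_OP | → 9 | 4 = 13. Stack: [13]
STORE_FAST s → s=13. Stack: []
LOAD_FAST_LOAD_FAST q,a → push 40,10. Stack: [40, 10]
BINARY_OP | → 40 | 10 = 42. Stack: [42]
STORE_FAST q → q=42. Stack: []
LOAD_CONST → push 11. Stack: [11]
LOAD_FAST b → push 7. Stack: [11, 7]
BINARY_OP - → 11 - 7 = 4. Stack: [4]
LOAD_CONST → push 9. Stack: [4, 9]
BINARY_OP % → 4 % 9 = 4. Stack: [4]
STORE_FAST u → u=4. Stack: []
LOAD_FAST s → push 13. Stack: [13]
RETURN_VALUE → return 13.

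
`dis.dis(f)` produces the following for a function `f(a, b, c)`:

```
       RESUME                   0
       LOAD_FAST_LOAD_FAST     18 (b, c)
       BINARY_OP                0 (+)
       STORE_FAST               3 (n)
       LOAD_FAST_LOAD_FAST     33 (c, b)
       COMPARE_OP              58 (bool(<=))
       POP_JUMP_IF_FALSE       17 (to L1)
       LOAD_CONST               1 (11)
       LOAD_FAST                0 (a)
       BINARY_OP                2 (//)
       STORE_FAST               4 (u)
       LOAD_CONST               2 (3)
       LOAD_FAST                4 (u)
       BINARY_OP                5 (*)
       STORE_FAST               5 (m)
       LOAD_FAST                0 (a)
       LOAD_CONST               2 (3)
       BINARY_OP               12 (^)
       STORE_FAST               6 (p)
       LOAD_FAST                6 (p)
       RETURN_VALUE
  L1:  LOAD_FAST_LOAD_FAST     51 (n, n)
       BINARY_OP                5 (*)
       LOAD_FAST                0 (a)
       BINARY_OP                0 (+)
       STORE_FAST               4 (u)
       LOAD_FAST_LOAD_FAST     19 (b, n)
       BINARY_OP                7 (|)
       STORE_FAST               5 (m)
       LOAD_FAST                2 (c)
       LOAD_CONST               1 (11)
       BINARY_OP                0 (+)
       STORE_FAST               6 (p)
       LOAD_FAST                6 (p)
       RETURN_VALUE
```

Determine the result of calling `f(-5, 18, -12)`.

-8

LOAD_FAST_LOAD_FAST b,c → push 18,-12. Stack: [18, -12]
BINARY_OP + → 18 + -12 = 6. Stack: [6]
STORE_FAST n → n=6. Stack: []
LOAD_FAST_LOAD_FAST c,b → push -12,18. Stack: [-12, 18]
COMPARE_OP bool(<=) → -12 vs 18 = True. Stack: [True]
POP_JUMP_IF_FALSE → pop True; no jump. Stack: []
LOAD_CONST → push 11. Stack: [11]
LOAD_FAST a → push -5. Stack: [11, -5]
BINARY_OP // → 11 // -5 = -3. Stack: [-3]
STORE_FAST u → u=-3. Stack: []
LOAD_CONST → push 3. Stack: [3]
LOAD_FAST u → push -3. Stack: [3, -3]
BINARY_OP * → 3 * -3 = -9. Stack: [-9]
STORE_FAST m → m=-9. Stack: []
LOAD_FAST a → push -5. Stack: [-5]
LOAD_CONST → push 3. Stack: [-5, 3]
BINARY_OP ^ → -5 ^ 3 = -8. Stack: [-8]
STORE_FAST p → p=-8. Stack: []
LOAD_FAST p → push -8. Stack: [-8]
RETURN_VALUE → return -8.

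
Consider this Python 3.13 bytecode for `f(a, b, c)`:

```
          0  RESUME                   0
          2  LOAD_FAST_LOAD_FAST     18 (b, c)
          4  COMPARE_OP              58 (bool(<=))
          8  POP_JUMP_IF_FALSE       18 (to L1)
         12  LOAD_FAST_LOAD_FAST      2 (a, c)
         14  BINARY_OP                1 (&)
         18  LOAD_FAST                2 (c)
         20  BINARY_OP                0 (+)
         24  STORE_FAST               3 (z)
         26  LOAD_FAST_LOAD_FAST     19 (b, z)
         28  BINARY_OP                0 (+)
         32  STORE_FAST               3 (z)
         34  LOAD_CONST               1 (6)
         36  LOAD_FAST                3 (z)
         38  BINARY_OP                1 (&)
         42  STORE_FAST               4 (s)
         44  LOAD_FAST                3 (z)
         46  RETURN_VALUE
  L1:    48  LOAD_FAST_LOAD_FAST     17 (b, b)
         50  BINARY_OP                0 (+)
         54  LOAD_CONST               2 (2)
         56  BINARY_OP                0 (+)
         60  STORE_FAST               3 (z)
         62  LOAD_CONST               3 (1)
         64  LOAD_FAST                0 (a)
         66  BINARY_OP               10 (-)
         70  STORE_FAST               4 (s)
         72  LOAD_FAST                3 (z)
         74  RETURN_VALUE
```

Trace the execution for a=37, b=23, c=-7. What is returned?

LOAD_FAST_LOAD_FAST b,c → push 23,-7. Stack: [23, -7]
COMPARE_OP bool(<=) → 23 vs -7 = False. Stack: [False]
POP_JUMP_IF_FALSE → pop False; jump. Stack: []
LOAD_FAST_LOAD_FAST b,b → push 23,23. Stack: [23, 23]
BINARY_OP + → 23 + 23 = 46. Stack: [46]
LOAD_CONST → push 2. Stack: [46, 2]
BINARY_OP + → 46 + 2 = 48. Stack: [48]
STORE_FAST z → z=48. Stack: []
LOAD_CONST → push 1. Stack: [1]
LOAD_FAST a → push 37. Stack: [1, 37]
BINARY_OP - → 1 - 37 = -36. Stack: [-36]
STORE_FAST s → s=-36. Stack: []
LOAD_FAST z → push 48. Stack: [48]
RETURN_VALUE → return 48.

48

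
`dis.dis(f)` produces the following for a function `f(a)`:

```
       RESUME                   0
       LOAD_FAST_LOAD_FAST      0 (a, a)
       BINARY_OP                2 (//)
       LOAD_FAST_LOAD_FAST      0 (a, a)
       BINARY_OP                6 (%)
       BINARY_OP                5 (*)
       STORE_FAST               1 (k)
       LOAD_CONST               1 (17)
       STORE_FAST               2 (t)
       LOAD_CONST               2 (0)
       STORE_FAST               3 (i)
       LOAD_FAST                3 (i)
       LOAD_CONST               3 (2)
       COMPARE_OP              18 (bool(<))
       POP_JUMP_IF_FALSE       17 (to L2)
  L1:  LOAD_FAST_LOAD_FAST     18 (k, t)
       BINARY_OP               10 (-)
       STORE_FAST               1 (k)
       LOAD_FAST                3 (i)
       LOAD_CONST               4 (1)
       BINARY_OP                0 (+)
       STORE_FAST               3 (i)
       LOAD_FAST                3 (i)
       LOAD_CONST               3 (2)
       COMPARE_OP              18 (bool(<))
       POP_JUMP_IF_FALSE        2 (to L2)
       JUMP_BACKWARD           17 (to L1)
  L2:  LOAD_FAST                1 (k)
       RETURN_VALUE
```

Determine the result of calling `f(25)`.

-34

LOAD_FAST_LOAD_FAST a,a → push 25,25. Stack: [25, 25]
BINARY_OP // → 25 // 25 = 1. Stack: [1]
LOAD_FAST_LOAD_FAST a,a → push 25,25. Stack: [1, 25, 25]
BINARY_OP % → 25 % 25 = 0. Stack: [1, 0]
BINARY_OP * → 1 * 0 = 0. Stack: [0]
STORE_FAST k → k=0. Stack: []
LOAD_CONST → push 17. Stack: [17]
STORE_FAST t → t=17. Stack: []
LOAD_CONST → push 0. Stack: [0]
STORE_FAST i → i=0. Stack: []
LOAD_FAST i → push 0. Stack: [0]
LOAD_CONST → push 2. Stack: [0, 2]
COMPARE_OP bool(<) → 0 vs 2 = True. Stack: [True]
POP_JUMP_IF_FALSE → pop True; no jump. Stack: []
LOAD_FAST_LOAD_FAST k,t → push 0,17. Stack: [0, 17]
BINARY_OP - → 0 - 17 = -17. Stack: [-17]
STORE_FAST k → k=-17. Stack: []
LOAD_FAST i → push 0. Stack: [0]
LOAD_CONST → push 1. Stack: [0, 1]
BINARY_OP + → 0 + 1 = 1. Stack: [1]
STORE_FAST i → i=1. Stack: []
LOAD_FAST i → push 1. Stack: [1]
LOAD_CONST → push 2. Stack: [1, 2]
COMPARE_OP bool(<) → 1 vs 2 = True. Stack: [True]
POP_JUMP_IF_FALSE → pop True; no jump. Stack: []
LOAD_FAST_LOAD_FAST k,t → push -17,17. Stack: [-17, 17]
BINARY_OP - → -17 - 17 = -34. Stack: [-34]
STORE_FAST k → k=-34. Stack: []
LOAD_FAST i → push 1. Stack: [1]
LOAD_CONST → push 1. Stack: [1, 1]
BINARY_OP + → 1 + 1 = 2. Stack: [2]
STORE_FAST i → i=2. Stack: []
LOAD_FAST i → push 2. Stack: [2]
LOAD_CONST → push 2. Stack: [2, 2]
COMPARE_OP bool(<) → 2 vs 2 = False. Stack: [False]
POP_JUMP_IF_FALSE → pop False; jump. Stack: []
LOAD_FAST k → push -34. Stack: [-34]
RETURN_VALUE → return -34.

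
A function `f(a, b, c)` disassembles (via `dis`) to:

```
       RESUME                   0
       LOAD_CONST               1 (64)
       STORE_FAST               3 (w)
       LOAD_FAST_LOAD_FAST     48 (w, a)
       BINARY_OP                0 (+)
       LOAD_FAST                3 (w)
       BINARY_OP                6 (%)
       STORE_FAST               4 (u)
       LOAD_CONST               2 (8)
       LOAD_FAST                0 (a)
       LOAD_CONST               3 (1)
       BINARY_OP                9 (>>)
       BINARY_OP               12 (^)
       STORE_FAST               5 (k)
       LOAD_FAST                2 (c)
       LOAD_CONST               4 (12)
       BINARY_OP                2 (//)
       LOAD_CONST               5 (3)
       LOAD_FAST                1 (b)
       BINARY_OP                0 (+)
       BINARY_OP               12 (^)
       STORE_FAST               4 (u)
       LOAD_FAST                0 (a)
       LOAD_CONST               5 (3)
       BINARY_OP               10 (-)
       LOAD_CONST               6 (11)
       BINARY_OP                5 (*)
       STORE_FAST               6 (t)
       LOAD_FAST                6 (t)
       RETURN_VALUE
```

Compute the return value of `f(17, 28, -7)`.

154

LOAD_CONST → push 64. Stack: [64]
STORE_FAST w → w=64. Stack: []
LOAD_FAST_LOAD_FAST w,a → push 64,17. Stack: [64, 17]
BINARY_OP + → 64 + 17 = 81. Stack: [81]
LOAD_FAST w → push 64. Stack: [81, 64]
BINARY_OP % → 81 % 64 = 17. Stack: [17]
STORE_FAST u → u=17. Stack: []
LOAD_CONST → push 8. Stack: [8]
LOAD_FAST a → push 17. Stack: [8, 17]
LOAD_CONST → push 1. Stack: [8, 17, 1]
BINARY_OP >> → 17 >> 1 = 8. Stack: [8, 8]
BINARY_OP ^ → 8 ^ 8 = 0. Stack: [0]
STORE_FAST k → k=0. Stack: []
LOAD_FAST c → push -7. Stack: [-7]
LOAD_CONST → push 12. Stack: [-7, 12]
BINARY_OP // → -7 // 12 = -1. Stack: [-1]
LOAD_CONST → push 3. Stack: [-1, 3]
LOAD_FAST b → push 28. Stack: [-1, 3, 28]
BINARY_OP + → 3 + 28 = 31. Stack: [-1, 31]
BINARY_OP ^ → -1 ^ 31 = -32. Stack: [-32]
STORE_FAST u → u=-32. Stack: []
LOAD_FAST a → push 17. Stack: [17]
LOAD_CONST → push 3. Stack: [17, 3]
BINARY_OP - → 17 - 3 = 14. Stack: [14]
LOAD_CONST → push 11. Stack: [14, 11]
BINARY_OP * → 14 * 11 = 154. Stack: [154]
STORE_FAST t → t=154. Stack: []
LOAD_FAST t → push 154. Stack: [154]
RETURN_VALUE → return 154.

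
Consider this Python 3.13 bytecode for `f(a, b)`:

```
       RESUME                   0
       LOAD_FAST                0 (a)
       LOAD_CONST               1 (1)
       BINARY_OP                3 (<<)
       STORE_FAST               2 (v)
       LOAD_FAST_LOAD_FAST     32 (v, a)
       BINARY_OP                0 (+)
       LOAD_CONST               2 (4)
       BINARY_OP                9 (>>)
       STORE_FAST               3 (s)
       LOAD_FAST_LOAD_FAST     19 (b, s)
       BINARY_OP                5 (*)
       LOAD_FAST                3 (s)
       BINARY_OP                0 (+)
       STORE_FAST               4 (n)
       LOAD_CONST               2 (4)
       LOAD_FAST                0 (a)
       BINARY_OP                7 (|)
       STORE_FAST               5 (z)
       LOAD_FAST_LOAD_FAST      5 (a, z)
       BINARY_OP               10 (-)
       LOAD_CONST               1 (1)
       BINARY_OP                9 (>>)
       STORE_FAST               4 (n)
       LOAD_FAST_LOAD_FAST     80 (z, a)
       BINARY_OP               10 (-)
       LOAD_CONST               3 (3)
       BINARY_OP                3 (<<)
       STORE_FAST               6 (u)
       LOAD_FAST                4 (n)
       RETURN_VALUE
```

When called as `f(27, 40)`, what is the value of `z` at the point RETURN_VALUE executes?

LOAD_FAST a → push 27. Stack: [27]
LOAD_CONST → push 1. Stack: [27, 1]
BINARY_OP << → 27 << 1 = 54. Stack: [54]
STORE_FAST v → v=54. Stack: []
LOAD_FAST_LOAD_FAST v,a → push 54,27. Stack: [54, 27]
BINARY_OP + → 54 + 27 = 81. Stack: [81]
LOAD_CONST → push 4. Stack: [81, 4]
BINARY_OP >> → 81 >> 4 = 5. Stack: [5]
STORE_FAST s → s=5. Stack: []
LOAD_FAST_LOAD_FAST b,s → push 40,5. Stack: [40, 5]
BINARY_OP * → 40 * 5 = 200. Stack: [200]
LOAD_FAST s → push 5. Stack: [200, 5]
BINARY_OP + → 200 + 5 = 205. Stack: [205]
STORE_FAST n → n=205. Stack: []
LOAD_CONST → push 4. Stack: [4]
LOAD_FAST a → push 27. Stack: [4, 27]
BINARY_OP | → 4 | 27 = 31. Stack: [31]
STORE_FAST z → z=31. Stack: []
LOAD_FAST_LOAD_FAST a,z → push 27,31. Stack: [27, 31]
BINARY_OP - → 27 - 31 = -4. Stack: [-4]
LOAD_CONST → push 1. Stack: [-4, 1]
BINARY_OP >> → -4 >> 1 = -2. Stack: [-2]
STORE_FAST n → n=-2. Stack: []
LOAD_FAST_LOAD_FAST z,a → push 31,27. Stack: [31, 27]
BINARY_OP - → 31 - 27 = 4. Stack: [4]
LOAD_CONST → push 3. Stack: [4, 3]
BINARY_OP << → 4 << 3 = 32. Stack: [32]
STORE_FAST u → u=32. Stack: []
LOAD_FAST n → push -2. Stack: [-2]
RETURN_VALUE → return -2.

31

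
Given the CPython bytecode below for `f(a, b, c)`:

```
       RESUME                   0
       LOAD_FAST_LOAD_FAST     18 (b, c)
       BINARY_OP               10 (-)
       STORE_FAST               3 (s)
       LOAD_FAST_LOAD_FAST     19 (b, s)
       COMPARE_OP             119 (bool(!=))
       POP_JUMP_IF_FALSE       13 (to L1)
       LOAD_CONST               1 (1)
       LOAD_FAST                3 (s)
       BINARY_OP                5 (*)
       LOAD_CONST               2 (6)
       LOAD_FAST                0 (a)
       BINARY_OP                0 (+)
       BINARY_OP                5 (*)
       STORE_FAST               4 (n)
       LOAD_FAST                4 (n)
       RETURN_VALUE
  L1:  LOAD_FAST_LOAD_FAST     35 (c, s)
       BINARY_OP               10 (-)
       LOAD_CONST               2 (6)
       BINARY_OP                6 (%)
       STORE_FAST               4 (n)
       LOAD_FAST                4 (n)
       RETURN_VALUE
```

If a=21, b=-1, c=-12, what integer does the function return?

LOAD_FAST_LOAD_FAST b,c → push -1,-12. Stack: [-1, -12]
BINARY_OP - → -1 - -12 = 11. Stack: [11]
STORE_FAST s → s=11. Stack: []
LOAD_FAST_LOAD_FAST b,s → push -1,11. Stack: [-1, 11]
COMPARE_OP bool(!=) → -1 vs 11 = True. Stack: [True]
POP_JUMP_IF_FALSE → pop True; no jump. Stack: []
LOAD_CONST → push 1. Stack: [1]
LOAD_FAST s → push 11. Stack: [1, 11]
BINARY_OP * → 1 * 11 = 11. Stack: [11]
LOAD_CONST → push 6. Stack: [11, 6]
LOAD_FAST a → push 21. Stack: [11, 6, 21]
BINARY_OP + → 6 + 21 = 27. Stack: [11, 27]
BINARY_OP * → 11 * 27 = 297. Stack: [297]
STORE_FAST n → n=297. Stack: []
LOAD_FAST n → push 297. Stack: [297]
RETURN_VALUE → return 297.

297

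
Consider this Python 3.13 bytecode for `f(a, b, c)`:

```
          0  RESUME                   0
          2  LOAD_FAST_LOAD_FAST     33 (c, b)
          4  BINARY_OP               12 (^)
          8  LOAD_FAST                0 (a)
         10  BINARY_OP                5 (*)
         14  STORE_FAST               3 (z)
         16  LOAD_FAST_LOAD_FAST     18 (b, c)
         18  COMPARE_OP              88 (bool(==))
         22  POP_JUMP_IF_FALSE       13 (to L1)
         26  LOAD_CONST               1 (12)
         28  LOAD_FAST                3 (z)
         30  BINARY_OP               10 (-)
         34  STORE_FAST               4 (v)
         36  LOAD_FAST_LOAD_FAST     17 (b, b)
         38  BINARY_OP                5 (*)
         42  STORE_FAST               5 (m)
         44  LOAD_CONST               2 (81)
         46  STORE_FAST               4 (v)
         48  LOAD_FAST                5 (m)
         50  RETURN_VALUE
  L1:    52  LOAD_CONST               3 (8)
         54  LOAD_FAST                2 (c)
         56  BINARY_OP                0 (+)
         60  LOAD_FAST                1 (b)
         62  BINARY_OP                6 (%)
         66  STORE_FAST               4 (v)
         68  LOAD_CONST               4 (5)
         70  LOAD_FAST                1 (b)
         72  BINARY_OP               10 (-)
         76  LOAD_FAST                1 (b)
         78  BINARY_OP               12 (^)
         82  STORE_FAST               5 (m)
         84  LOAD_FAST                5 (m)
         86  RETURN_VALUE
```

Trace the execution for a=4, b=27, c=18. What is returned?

LOAD_FAST_LOAD_FAST c,b → push 18,27. Stack: [18, 27]
BINARY_OP ^ → 18 ^ 27 = 9. Stack: [9]
LOAD_FAST a → push 4. Stack: [9, 4]
BINARY_OP * → 9 * 4 = 36. Stack: [36]
STORE_FAST z → z=36. Stack: []
LOAD_FAST_LOAD_FAST b,c → push 27,18. Stack: [27, 18]
COMPARE_OP bool(==) → 27 vs 18 = False. Stack: [False]
POP_JUMP_IF_FALSE → pop False; jump. Stack: []
LOAD_CONST → push 8. Stack: [8]
LOAD_FAST c → push 18. Stack: [8, 18]
BINARY_OP + → 8 + 18 = 26. Stack: [26]
LOAD_FAST b → push 27. Stack: [26, 27]
BINARY_OP % → 26 % 27 = 26. Stack: [26]
STORE_FAST v → v=26. Stack: []
LOAD_CONST → push 5. Stack: [5]
LOAD_FAST b → push 27. Stack: [5, 27]
BINARY_OP - → 5 - 27 = -22. Stack: [-22]
LOAD_FAST b → push 27. Stack: [-22, 27]
BINARY_OP ^ → -22 ^ 27 = -15. Stack: [-15]
STORE_FAST m → m=-15. Stack: []
LOAD_FAST m → push -15. Stack: [-15]
RETURN_VALUE → return -15.

-15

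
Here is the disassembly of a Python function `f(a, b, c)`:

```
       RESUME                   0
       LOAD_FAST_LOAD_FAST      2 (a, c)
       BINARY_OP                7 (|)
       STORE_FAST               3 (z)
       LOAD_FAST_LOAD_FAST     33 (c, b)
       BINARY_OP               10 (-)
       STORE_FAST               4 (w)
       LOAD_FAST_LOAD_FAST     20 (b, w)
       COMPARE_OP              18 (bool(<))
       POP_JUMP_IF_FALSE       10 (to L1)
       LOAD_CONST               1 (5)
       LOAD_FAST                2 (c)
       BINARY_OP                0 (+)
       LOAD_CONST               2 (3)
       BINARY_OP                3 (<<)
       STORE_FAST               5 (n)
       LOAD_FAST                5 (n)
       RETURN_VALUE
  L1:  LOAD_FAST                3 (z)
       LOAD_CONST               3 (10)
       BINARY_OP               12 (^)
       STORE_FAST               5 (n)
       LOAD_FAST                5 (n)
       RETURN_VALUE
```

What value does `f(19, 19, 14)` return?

LOAD_FAST_LOAD_FAST a,c → push 19,14. Stack: [19, 14]
BINARY_OP | → 19 | 14 = 31. Stack: [31]
STORE_FAST z → z=31. Stack: []
LOAD_FAST_LOAD_FAST c,b → push 14,19. Stack: [14, 19]
BINARY_OP - → 14 - 19 = -5. Stack: [-5]
STORE_FAST w → w=-5. Stack: []
LOAD_FAST_LOAD_FAST b,w → push 19,-5. Stack: [19, -5]
COMPARE_OP bool(<) → 19 vs -5 = False. Stack: [False]
POP_JUMP_IF_FALSE → pop False; jump. Stack: []
LOAD_FAST z → push 31. Stack: [31]
LOAD_CONST → push 10. Stack: [31, 10]
BINARY_OP ^ → 31 ^ 10 = 21. Stack: [21]
STORE_FAST n → n=21. Stack: []
LOAD_FAST n → push 21. Stack: [21]
RETURN_VALUE → return 21.

21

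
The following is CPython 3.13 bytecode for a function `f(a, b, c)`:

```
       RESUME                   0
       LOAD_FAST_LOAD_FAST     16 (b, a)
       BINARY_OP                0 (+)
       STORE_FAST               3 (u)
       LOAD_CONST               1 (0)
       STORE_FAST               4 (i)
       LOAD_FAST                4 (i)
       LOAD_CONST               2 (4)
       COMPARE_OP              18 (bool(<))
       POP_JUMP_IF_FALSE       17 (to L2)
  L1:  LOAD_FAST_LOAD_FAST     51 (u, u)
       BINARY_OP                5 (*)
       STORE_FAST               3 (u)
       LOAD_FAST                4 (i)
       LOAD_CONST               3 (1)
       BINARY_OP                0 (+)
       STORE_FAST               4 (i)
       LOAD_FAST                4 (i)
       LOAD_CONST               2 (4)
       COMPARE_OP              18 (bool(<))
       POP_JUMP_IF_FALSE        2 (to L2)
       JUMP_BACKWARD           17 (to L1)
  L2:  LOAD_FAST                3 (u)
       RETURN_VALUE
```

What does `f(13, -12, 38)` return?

1

LOAD_FAST_LOAD_FAST b,a → push -12,13. Stack: [-12, 13]
BINARY_OP + → -12 + 13 = 1. Stack: [1]
STORE_FAST u → u=1. Stack: []
LOAD_CONST → push 0. Stack: [0]
STORE_FAST i → i=0. Stack: []
LOAD_FAST i → push 0. Stack: [0]
LOAD_CONST → push 4. Stack: [0, 4]
COMPARE_OP bool(<) → 0 vs 4 = True. Stack: [True]
POP_JUMP_IF_FALSE → pop True; no jump. Stack: []
LOAD_FAST_LOAD_FAST u,u → push 1,1. Stack: [1, 1]
BINARY_OP * → 1 * 1 = 1. Stack: [1]
STORE_FAST u → u=1. Stack: []
LOAD_FAST i → push 0. Stack: [0]
LOAD_CONST → push 1. Stack: [0, 1]
BINARY_OP + → 0 + 1 = 1. Stack: [1]
STORE_FAST i → i=1. Stack: []
LOAD_FAST i → push 1. Stack: [1]
LOAD_CONST → push 4. Stack: [1, 4]
COMPARE_OP bool(<) → 1 vs 4 = True. Stack: [True]
POP_JUMP_IF_FALSE → pop True; no jump. Stack: []
LOAD_FAST_LOAD_FAST u,u → push 1,1. Stack: [1, 1]
BINARY_OP * → 1 * 1 = 1. Stack: [1]
STORE_FAST u → u=1. Stack: []
LOAD_FAST i → push 1. Stack: [1]
LOAD_CONST → push 1. Stack: [1, 1]
BINARY_OP + → 1 + 1 = 2. Stack: [2]
STORE_FAST i → i=2. Stack: []
LOAD_FAST i → push 2. Stack: [2]
LOAD_CONST → push 4. Stack: [2, 4]
COMPARE_OP bool(<) → 2 vs 4 = True. Stack: [True]
POP_JUMP_IF_FALSE → pop True; no jump. Stack: []
LOAD_FAST_LOAD_FAST u,u → push 1,1. Stack: [1, 1]
BINARY_OP * → 1 * 1 = 1. Stack: [1]
STORE_FAST u → u=1. Stack: []
LOAD_FAST i → push 2. Stack: [2]
LOAD_CONST → push 1. Stack: [2, 1]
BINARY_OP + → 2 + 1 = 3. Stack: [3]
STORE_FAST i → i=3. Stack: []
LOAD_FAST i → push 3. Stack: [3]
LOAD_CONST → push 4. Stack: [3, 4]
COMPARE_OP bool(<) → 3 vs 4 = True. Stack: [True]
POP_JUMP_IF_FALSE → pop True; no jump. Stack: []
LOAD_FAST_LOAD_FAST u,u → push 1,1. Stack: [1, 1]
BINARY_OP * → 1 * 1 = 1. Stack: [1]
STORE_FAST u → u=1. Stack: []
LOAD_FAST i → push 3. Stack: [3]
LOAD_CONST → push 1. Stack: [3, 1]
BINARY_OP + → 3 + 1 = 4. Stack: [4]
STORE_FAST i → i=4. Stack: []
LOAD_FAST i → push 4. Stack: [4]
LOAD_CONST → push 4. Stack: [4, 4]
COMPARE_OP bool(<) → 4 vs 4 = False. Stack: [False]
POP_JUMP_IF_FALSE → pop False; jump. Stack: []
LOAD_FAST u → push 1. Stack: [1]
RETURN_VALUE → return 1.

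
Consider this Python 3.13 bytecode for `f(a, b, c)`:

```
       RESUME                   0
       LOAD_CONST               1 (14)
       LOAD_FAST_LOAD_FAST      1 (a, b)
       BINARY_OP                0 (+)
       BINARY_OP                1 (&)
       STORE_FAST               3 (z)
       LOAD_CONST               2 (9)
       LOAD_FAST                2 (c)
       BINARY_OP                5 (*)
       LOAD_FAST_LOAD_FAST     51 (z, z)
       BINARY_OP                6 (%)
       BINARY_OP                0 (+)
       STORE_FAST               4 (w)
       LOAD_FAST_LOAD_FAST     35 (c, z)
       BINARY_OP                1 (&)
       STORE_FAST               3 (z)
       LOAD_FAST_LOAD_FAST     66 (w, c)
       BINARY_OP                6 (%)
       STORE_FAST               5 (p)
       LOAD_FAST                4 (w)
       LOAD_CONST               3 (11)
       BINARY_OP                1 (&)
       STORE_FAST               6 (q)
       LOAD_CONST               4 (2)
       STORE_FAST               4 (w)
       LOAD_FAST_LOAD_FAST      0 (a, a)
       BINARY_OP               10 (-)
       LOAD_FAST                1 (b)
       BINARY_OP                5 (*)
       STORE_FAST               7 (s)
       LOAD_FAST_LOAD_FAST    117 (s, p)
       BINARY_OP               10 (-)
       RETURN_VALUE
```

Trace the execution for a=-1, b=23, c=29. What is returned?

LOAD_CONST → push 14. Stack: [14]
LOAD_FAST_LOAD_FAST a,b → push -1,23. Stack: [14, -1, 23]
BINARY_OP + → -1 + 23 = 22. Stack: [14, 22]
BINARY_OP & → 14 & 22 = 6. Stack: [6]
STORE_FAST z → z=6. Stack: []
LOAD_CONST → push 9. Stack: [9]
LOAD_FAST c → push 29. Stack: [9, 29]
BINARY_OP * → 9 * 29 = 261. Stack: [261]
LOAD_FAST_LOAD_FAST z,z → push 6,6. Stack: [261, 6, 6]
BINARY_OP % → 6 % 6 = 0. Stack: [261, 0]
BINARY_OP + → 261 + 0 = 261. Stack: [261]
STORE_FAST w → w=261. Stack: []
LOAD_FAST_LOAD_FAST c,z → push 29,6. Stack: [29, 6]
BINARY_OP & → 29 & 6 = 4. Stack: [4]
STORE_FAST z → z=4. Stack: []
LOAD_FAST_LOAD_FAST w,c → push 261,29. Stack: [261, 29]
BINARY_OP % → 261 % 29 = 0. Stack: [0]
STORE_FAST p → p=0. Stack: []
LOAD_FAST w → push 261. Stack: [261]
LOAD_CONST → push 11. Stack: [261, 11]
BINARY_OP & → 261 & 11 = 1. Stack: [1]
STORE_FAST q → q=1. Stack: []
LOAD_CONST → push 2. Stack: [2]
STORE_FAST w → w=2. Stack: []
LOAD_FAST_LOAD_FAST a,a → push -1,-1. Stack: [-1, -1]
BINARY_OP - → -1 - -1 = 0. Stack: [0]
LOAD_FAST b → push 23. Stack: [0, 23]
BINARY_OP * → 0 * 23 = 0. Stack: [0]
STORE_FAST s → s=0. Stack: []
LOAD_FAST_LOAD_FAST s,p → push 0,0. Stack: [0, 0]
BINARY_OP - → 0 - 0 = 0. Stack: [0]
RETURN_VALUE → return 0.

0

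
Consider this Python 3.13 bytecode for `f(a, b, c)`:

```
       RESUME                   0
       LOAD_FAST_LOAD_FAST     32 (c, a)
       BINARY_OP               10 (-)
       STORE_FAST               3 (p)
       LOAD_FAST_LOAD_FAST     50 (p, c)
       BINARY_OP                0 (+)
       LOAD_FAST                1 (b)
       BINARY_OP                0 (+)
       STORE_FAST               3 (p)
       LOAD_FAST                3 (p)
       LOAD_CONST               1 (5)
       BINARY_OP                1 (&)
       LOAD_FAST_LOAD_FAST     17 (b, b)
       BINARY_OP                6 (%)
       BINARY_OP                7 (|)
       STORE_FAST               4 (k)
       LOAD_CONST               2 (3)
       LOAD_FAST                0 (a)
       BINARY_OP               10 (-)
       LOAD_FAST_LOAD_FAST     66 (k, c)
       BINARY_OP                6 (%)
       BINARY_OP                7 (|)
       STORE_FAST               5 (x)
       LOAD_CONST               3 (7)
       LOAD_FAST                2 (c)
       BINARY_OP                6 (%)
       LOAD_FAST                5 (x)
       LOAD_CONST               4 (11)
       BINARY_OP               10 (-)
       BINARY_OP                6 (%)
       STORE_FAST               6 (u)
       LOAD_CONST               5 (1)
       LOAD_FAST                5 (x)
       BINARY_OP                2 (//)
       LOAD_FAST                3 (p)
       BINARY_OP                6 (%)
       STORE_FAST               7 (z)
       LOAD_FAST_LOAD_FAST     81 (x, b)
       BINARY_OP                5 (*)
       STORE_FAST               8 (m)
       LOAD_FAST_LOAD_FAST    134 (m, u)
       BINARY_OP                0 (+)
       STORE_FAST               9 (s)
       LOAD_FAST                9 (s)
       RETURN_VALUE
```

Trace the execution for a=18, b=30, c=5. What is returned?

LOAD_FAST_LOAD_FAST c,a → push 5,18. Stack: [5, 18]
BINARY_OP - → 5 - 18 = -13. Stack: [-13]
STORE_FAST p → p=-13. Stack: []
LOAD_FAST_LOAD_FAST p,c → push -13,5. Stack: [-13, 5]
BINARY_OP + → -13 + 5 = -8. Stack: [-8]
LOAD_FAST b → push 30. Stack: [-8, 30]
BINARY_OP + → -8 + 30 = 22. Stack: [22]
STORE_FAST p → p=22. Stack: []
LOAD_FAST p → push 22. Stack: [22]
LOAD_CONST → push 5. Stack: [22, 5]
BINARY_OP & → 22 & 5 = 4. Stack: [4]
LOAD_FAST_LOAD_FAST b,b → push 30,30. Stack: [4, 30, 30]
BINARY_OP % → 30 % 30 = 0. Stack: [4, 0]
BINARY_OP | → 4 | 0 = 4. Stack: [4]
STORE_FAST k → k=4. Stack: []
LOAD_CONST → push 3. Stack: [3]
LOAD_FAST a → push 18. Stack: [3, 18]
BINARY_OP - → 3 - 18 = -15. Stack: [-15]
LOAD_FAST_LOAD_FAST k,c → push 4,5. Stack: [-15, 4, 5]
BINARY_OP % → 4 % 5 = 4. Stack: [-15, 4]
BINARY_OP | → -15 | 4 = -11. Stack: [-11]
STORE_FAST x → x=-11. Stack: []
LOAD_CONST → push 7. Stack: [7]
LOAD_FAST c → push 5. Stack: [7, 5]
BINARY_OP % → 7 % 5 = 2. Stack: [2]
LOAD_FAST x → push -11. Stack: [2, -11]
LOAD_CONST → push 11. Stack: [2, -11, 11]
BINARY_OP - → -11 - 11 = -22. Stack: [2, -22]
BINARY_OP % → 2 % -22 = -20. Stack: [-20]
STORE_FAST u → u=-20. Stack: []
LOAD_CONST → push 1. Stack: [1]
LOAD_FAST x → push -11. Stack: [1, -11]
BINARY_OP // → 1 // -11 = -1. Stack: [-1]
LOAD_FAST p → push 22. Stack: [-1, 22]
BINARY_OP % → -1 % 22 = 21. Stack: [21]
STORE_FAST z → z=21. Stack: []
LOAD_FAST_LOAD_FAST x,b → push -11,30. Stack: [-11, 30]
BINARY_OP * → -11 * 30 = -330. Stack: [-330]
STORE_FAST m → m=-330. Stack: []
LOAD_FAST_LOAD_FAST m,u → push -330,-20. Stack: [-330, -20]
BINARY_OP + → -330 + -20 = -350. Stack: [-350]
STORE_FAST s → s=-350. Stack: []
LOAD_FAST s → push -350. Stack: [-350]
RETURN_VALUE → return -350.

-350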